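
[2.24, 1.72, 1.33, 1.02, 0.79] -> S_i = 2.24*0.77^i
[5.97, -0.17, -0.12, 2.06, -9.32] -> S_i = Random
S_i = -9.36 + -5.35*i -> [-9.36, -14.71, -20.06, -25.41, -30.76]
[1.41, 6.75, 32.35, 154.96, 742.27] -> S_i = 1.41*4.79^i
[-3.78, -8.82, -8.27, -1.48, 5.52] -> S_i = Random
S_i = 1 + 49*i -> [1, 50, 99, 148, 197]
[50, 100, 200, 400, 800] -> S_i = 50*2^i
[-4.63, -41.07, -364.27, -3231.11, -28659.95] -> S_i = -4.63*8.87^i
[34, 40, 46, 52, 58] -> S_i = 34 + 6*i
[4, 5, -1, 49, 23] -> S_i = Random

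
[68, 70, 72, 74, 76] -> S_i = 68 + 2*i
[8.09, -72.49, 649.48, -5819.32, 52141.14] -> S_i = 8.09*(-8.96)^i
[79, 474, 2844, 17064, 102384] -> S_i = 79*6^i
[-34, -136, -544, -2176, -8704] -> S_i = -34*4^i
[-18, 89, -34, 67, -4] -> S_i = Random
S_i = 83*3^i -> [83, 249, 747, 2241, 6723]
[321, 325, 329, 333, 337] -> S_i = 321 + 4*i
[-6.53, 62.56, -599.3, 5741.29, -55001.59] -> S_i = -6.53*(-9.58)^i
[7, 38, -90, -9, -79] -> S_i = Random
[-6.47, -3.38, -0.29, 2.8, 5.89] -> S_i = -6.47 + 3.09*i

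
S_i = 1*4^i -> [1, 4, 16, 64, 256]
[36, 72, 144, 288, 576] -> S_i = 36*2^i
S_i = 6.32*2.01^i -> [6.32, 12.7, 25.53, 51.32, 103.16]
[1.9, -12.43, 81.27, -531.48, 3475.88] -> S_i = 1.90*(-6.54)^i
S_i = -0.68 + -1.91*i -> [-0.68, -2.59, -4.5, -6.41, -8.32]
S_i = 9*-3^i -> [9, -27, 81, -243, 729]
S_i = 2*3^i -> [2, 6, 18, 54, 162]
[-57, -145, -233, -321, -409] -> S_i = -57 + -88*i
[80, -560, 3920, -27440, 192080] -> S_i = 80*-7^i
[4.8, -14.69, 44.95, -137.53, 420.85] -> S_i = 4.80*(-3.06)^i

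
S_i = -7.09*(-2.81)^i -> [-7.09, 19.92, -55.98, 157.31, -442.05]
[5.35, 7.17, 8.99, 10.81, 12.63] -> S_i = 5.35 + 1.82*i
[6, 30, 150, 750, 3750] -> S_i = 6*5^i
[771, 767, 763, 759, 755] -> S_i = 771 + -4*i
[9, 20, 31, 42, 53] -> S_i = 9 + 11*i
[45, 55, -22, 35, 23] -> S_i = Random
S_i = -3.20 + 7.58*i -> [-3.2, 4.38, 11.96, 19.54, 27.12]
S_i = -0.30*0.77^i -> [-0.3, -0.23, -0.18, -0.14, -0.11]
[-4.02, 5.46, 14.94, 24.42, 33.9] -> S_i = -4.02 + 9.48*i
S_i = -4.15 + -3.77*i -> [-4.15, -7.92, -11.69, -15.46, -19.23]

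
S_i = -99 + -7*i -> [-99, -106, -113, -120, -127]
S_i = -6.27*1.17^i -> [-6.27, -7.34, -8.58, -10.04, -11.75]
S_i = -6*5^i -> [-6, -30, -150, -750, -3750]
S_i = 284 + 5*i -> [284, 289, 294, 299, 304]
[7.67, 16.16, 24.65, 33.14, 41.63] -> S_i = 7.67 + 8.49*i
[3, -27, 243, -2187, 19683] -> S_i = 3*-9^i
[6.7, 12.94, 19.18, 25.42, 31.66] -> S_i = 6.70 + 6.24*i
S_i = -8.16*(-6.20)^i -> [-8.16, 50.59, -313.67, 1944.76, -12057.49]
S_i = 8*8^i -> [8, 64, 512, 4096, 32768]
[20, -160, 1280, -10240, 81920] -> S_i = 20*-8^i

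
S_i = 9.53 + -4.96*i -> [9.53, 4.57, -0.39, -5.35, -10.31]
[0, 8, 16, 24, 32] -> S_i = 0 + 8*i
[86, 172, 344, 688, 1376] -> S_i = 86*2^i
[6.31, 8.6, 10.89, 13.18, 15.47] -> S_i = 6.31 + 2.29*i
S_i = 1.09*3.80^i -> [1.09, 4.14, 15.74, 59.81, 227.28]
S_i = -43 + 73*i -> [-43, 30, 103, 176, 249]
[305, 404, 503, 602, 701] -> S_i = 305 + 99*i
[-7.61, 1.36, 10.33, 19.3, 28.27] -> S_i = -7.61 + 8.97*i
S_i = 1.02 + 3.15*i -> [1.02, 4.17, 7.32, 10.47, 13.62]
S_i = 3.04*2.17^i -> [3.04, 6.6, 14.32, 31.06, 67.41]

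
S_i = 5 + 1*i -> [5, 6, 7, 8, 9]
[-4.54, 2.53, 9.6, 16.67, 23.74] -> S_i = -4.54 + 7.07*i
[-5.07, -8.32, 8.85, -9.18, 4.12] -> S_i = Random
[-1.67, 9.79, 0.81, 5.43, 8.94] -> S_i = Random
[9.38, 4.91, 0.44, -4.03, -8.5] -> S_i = 9.38 + -4.47*i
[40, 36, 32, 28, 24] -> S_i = 40 + -4*i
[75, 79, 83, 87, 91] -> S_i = 75 + 4*i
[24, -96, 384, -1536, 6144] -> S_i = 24*-4^i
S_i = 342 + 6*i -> [342, 348, 354, 360, 366]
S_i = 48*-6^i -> [48, -288, 1728, -10368, 62208]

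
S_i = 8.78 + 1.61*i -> [8.78, 10.39, 12.0, 13.61, 15.22]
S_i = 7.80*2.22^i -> [7.8, 17.32, 38.44, 85.34, 189.46]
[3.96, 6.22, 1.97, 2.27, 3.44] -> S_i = Random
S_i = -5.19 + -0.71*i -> [-5.19, -5.9, -6.61, -7.32, -8.03]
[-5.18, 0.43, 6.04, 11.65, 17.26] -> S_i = -5.18 + 5.61*i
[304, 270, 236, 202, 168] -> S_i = 304 + -34*i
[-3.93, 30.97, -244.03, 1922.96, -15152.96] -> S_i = -3.93*(-7.88)^i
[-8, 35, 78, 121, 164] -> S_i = -8 + 43*i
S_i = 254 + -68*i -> [254, 186, 118, 50, -18]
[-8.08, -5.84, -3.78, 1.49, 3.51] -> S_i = Random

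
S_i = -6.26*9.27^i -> [-6.26, -58.03, -537.94, -4986.7, -46226.74]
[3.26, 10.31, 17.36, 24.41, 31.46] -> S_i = 3.26 + 7.05*i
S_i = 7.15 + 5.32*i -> [7.15, 12.47, 17.79, 23.11, 28.43]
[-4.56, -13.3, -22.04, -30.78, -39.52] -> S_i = -4.56 + -8.74*i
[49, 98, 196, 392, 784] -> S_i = 49*2^i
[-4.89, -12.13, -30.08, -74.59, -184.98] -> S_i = -4.89*2.48^i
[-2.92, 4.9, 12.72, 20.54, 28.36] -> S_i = -2.92 + 7.82*i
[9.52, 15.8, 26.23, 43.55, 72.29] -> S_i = 9.52*1.66^i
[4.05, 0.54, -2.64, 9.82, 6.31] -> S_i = Random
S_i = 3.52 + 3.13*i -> [3.52, 6.65, 9.78, 12.91, 16.04]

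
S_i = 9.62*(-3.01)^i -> [9.62, -28.96, 87.16, -262.35, 789.66]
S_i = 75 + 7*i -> [75, 82, 89, 96, 103]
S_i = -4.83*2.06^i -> [-4.83, -9.95, -20.5, -42.22, -86.98]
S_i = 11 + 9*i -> [11, 20, 29, 38, 47]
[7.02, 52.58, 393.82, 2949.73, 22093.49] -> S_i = 7.02*7.49^i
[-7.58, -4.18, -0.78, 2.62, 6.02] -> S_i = -7.58 + 3.40*i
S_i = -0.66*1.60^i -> [-0.66, -1.06, -1.69, -2.7, -4.33]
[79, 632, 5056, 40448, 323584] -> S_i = 79*8^i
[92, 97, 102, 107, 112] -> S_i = 92 + 5*i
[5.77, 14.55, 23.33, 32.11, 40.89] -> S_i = 5.77 + 8.78*i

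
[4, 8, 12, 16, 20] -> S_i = 4 + 4*i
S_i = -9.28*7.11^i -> [-9.28, -65.98, -469.12, -3335.47, -23715.18]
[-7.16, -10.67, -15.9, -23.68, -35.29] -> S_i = -7.16*1.49^i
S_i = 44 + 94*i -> [44, 138, 232, 326, 420]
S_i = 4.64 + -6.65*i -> [4.64, -2.01, -8.66, -15.31, -21.96]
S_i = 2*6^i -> [2, 12, 72, 432, 2592]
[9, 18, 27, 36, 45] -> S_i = 9 + 9*i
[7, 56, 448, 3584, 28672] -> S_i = 7*8^i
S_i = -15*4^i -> [-15, -60, -240, -960, -3840]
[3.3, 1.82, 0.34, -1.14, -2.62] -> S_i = 3.30 + -1.48*i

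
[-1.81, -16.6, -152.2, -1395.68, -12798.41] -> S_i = -1.81*9.17^i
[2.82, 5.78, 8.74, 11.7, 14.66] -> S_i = 2.82 + 2.96*i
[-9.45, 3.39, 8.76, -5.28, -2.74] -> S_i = Random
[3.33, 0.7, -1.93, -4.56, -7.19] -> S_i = 3.33 + -2.63*i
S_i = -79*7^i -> [-79, -553, -3871, -27097, -189679]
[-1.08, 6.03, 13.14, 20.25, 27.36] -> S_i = -1.08 + 7.11*i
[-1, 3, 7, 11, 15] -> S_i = -1 + 4*i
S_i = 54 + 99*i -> [54, 153, 252, 351, 450]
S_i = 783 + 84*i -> [783, 867, 951, 1035, 1119]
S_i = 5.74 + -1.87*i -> [5.74, 3.87, 2.0, 0.13, -1.74]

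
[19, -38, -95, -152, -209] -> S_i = 19 + -57*i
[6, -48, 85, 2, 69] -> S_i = Random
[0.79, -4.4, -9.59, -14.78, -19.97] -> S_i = 0.79 + -5.19*i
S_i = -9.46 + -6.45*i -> [-9.46, -15.91, -22.36, -28.81, -35.26]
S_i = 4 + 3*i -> [4, 7, 10, 13, 16]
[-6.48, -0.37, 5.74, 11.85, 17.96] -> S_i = -6.48 + 6.11*i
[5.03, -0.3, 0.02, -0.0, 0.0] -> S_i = 5.03*(-0.06)^i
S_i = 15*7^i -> [15, 105, 735, 5145, 36015]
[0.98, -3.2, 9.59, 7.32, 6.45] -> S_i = Random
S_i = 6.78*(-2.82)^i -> [6.78, -19.12, 53.92, -152.05, 428.77]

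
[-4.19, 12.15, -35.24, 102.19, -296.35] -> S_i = -4.19*(-2.90)^i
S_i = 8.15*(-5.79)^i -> [8.15, -47.19, 273.22, -1581.95, 9159.5]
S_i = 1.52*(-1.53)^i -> [1.52, -2.33, 3.56, -5.44, 8.33]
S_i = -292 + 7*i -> [-292, -285, -278, -271, -264]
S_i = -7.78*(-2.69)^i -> [-7.78, 20.93, -56.3, 151.44, -407.37]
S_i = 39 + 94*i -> [39, 133, 227, 321, 415]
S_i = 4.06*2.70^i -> [4.06, 10.96, 29.6, 79.91, 215.77]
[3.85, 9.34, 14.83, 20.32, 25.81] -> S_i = 3.85 + 5.49*i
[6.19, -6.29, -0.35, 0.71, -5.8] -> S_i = Random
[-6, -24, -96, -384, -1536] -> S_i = -6*4^i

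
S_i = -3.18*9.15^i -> [-3.18, -29.1, -266.24, -2436.07, -22290.07]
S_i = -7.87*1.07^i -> [-7.87, -8.42, -9.01, -9.64, -10.32]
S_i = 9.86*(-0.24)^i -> [9.86, -2.37, 0.57, -0.14, 0.03]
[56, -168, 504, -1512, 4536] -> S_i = 56*-3^i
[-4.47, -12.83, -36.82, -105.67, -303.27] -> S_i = -4.47*2.87^i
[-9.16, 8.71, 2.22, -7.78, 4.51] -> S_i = Random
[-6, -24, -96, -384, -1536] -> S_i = -6*4^i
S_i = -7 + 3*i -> [-7, -4, -1, 2, 5]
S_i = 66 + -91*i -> [66, -25, -116, -207, -298]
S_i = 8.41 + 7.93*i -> [8.41, 16.34, 24.27, 32.2, 40.13]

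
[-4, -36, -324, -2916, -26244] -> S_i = -4*9^i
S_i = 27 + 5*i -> [27, 32, 37, 42, 47]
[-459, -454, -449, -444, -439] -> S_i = -459 + 5*i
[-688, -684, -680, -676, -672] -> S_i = -688 + 4*i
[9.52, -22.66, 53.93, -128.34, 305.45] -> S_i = 9.52*(-2.38)^i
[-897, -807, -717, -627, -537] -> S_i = -897 + 90*i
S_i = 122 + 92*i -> [122, 214, 306, 398, 490]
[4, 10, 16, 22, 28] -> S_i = 4 + 6*i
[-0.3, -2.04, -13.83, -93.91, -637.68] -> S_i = -0.30*6.79^i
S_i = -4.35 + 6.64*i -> [-4.35, 2.29, 8.93, 15.57, 22.21]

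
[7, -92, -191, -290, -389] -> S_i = 7 + -99*i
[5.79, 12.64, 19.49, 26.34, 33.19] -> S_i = 5.79 + 6.85*i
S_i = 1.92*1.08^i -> [1.92, 2.07, 2.24, 2.42, 2.61]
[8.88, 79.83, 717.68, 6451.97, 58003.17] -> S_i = 8.88*8.99^i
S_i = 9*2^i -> [9, 18, 36, 72, 144]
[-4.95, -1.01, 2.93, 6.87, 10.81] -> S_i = -4.95 + 3.94*i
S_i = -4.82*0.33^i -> [-4.82, -1.59, -0.52, -0.17, -0.06]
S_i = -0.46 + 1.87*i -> [-0.46, 1.41, 3.28, 5.15, 7.02]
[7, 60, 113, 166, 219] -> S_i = 7 + 53*i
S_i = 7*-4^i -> [7, -28, 112, -448, 1792]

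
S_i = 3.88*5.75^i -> [3.88, 22.31, 128.28, 737.62, 4241.34]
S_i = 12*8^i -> [12, 96, 768, 6144, 49152]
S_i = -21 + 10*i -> [-21, -11, -1, 9, 19]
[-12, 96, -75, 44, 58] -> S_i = Random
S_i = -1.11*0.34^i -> [-1.11, -0.38, -0.13, -0.04, -0.01]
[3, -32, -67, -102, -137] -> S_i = 3 + -35*i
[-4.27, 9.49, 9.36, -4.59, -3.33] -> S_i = Random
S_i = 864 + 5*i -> [864, 869, 874, 879, 884]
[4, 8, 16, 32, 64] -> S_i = 4*2^i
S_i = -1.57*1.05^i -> [-1.57, -1.65, -1.73, -1.82, -1.91]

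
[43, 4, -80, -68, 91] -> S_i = Random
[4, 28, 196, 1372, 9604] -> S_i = 4*7^i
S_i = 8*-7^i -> [8, -56, 392, -2744, 19208]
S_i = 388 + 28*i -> [388, 416, 444, 472, 500]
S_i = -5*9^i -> [-5, -45, -405, -3645, -32805]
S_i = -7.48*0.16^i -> [-7.48, -1.2, -0.19, -0.03, -0.0]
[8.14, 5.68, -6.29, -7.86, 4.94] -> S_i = Random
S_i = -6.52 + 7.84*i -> [-6.52, 1.32, 9.16, 17.0, 24.84]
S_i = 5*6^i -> [5, 30, 180, 1080, 6480]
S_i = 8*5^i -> [8, 40, 200, 1000, 5000]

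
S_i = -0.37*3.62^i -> [-0.37, -1.34, -4.85, -17.55, -63.54]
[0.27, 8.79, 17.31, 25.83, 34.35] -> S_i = 0.27 + 8.52*i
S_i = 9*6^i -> [9, 54, 324, 1944, 11664]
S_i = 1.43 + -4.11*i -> [1.43, -2.68, -6.79, -10.9, -15.01]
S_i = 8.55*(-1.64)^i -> [8.55, -14.02, 23.0, -37.71, 61.85]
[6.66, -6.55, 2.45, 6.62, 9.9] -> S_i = Random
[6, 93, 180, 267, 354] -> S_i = 6 + 87*i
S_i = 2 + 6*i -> [2, 8, 14, 20, 26]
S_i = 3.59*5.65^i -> [3.59, 20.28, 114.6, 647.5, 3658.38]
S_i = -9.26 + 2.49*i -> [-9.26, -6.77, -4.28, -1.79, 0.7]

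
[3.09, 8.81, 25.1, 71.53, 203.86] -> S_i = 3.09*2.85^i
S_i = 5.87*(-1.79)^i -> [5.87, -10.51, 18.81, -33.67, 60.26]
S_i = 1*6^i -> [1, 6, 36, 216, 1296]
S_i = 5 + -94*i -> [5, -89, -183, -277, -371]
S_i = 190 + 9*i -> [190, 199, 208, 217, 226]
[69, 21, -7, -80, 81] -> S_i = Random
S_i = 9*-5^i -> [9, -45, 225, -1125, 5625]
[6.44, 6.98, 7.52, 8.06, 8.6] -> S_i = 6.44 + 0.54*i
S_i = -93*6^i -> [-93, -558, -3348, -20088, -120528]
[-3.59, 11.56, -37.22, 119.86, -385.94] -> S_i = -3.59*(-3.22)^i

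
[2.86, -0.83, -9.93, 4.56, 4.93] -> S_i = Random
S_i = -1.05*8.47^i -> [-1.05, -8.89, -75.33, -638.03, -5404.09]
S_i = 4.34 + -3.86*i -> [4.34, 0.48, -3.38, -7.24, -11.1]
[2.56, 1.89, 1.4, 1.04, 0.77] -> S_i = 2.56*0.74^i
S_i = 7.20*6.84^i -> [7.2, 49.25, 336.86, 2304.1, 15760.03]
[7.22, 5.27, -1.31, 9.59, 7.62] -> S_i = Random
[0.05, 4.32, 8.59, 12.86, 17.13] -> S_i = 0.05 + 4.27*i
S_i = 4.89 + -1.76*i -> [4.89, 3.13, 1.37, -0.39, -2.15]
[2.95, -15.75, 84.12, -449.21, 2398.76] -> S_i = 2.95*(-5.34)^i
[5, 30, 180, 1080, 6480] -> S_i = 5*6^i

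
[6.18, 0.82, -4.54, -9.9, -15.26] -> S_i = 6.18 + -5.36*i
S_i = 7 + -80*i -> [7, -73, -153, -233, -313]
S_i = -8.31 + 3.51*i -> [-8.31, -4.8, -1.29, 2.22, 5.73]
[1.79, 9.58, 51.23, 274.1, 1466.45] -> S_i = 1.79*5.35^i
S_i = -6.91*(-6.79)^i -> [-6.91, 46.92, -318.58, 2163.15, -14687.81]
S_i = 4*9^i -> [4, 36, 324, 2916, 26244]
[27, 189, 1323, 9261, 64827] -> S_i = 27*7^i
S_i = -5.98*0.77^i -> [-5.98, -4.6, -3.55, -2.73, -2.1]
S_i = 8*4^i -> [8, 32, 128, 512, 2048]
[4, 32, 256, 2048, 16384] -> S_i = 4*8^i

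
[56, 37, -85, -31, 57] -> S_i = Random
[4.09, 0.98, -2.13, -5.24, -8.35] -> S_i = 4.09 + -3.11*i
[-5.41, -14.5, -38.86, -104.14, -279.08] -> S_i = -5.41*2.68^i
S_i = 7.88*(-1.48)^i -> [7.88, -11.66, 17.26, -25.55, 37.81]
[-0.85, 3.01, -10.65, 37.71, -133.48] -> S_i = -0.85*(-3.54)^i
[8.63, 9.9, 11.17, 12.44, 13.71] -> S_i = 8.63 + 1.27*i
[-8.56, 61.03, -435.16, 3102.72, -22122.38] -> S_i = -8.56*(-7.13)^i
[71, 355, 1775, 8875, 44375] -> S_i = 71*5^i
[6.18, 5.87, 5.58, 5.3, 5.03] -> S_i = 6.18*0.95^i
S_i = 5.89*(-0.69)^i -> [5.89, -4.06, 2.8, -1.93, 1.34]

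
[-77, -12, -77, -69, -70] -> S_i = Random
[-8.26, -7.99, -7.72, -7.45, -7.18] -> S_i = -8.26 + 0.27*i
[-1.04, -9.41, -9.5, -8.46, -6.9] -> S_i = Random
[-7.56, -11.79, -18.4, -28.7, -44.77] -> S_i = -7.56*1.56^i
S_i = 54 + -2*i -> [54, 52, 50, 48, 46]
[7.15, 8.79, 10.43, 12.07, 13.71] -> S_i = 7.15 + 1.64*i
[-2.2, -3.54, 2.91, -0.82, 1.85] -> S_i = Random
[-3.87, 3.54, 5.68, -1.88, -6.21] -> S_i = Random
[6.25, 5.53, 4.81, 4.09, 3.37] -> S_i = 6.25 + -0.72*i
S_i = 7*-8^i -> [7, -56, 448, -3584, 28672]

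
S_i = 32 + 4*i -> [32, 36, 40, 44, 48]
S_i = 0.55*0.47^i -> [0.55, 0.26, 0.12, 0.06, 0.03]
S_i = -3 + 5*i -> [-3, 2, 7, 12, 17]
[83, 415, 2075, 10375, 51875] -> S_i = 83*5^i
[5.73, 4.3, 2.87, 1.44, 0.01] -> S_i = 5.73 + -1.43*i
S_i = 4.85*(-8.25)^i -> [4.85, -40.01, 330.1, -2723.35, 22467.64]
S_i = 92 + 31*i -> [92, 123, 154, 185, 216]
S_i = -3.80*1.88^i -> [-3.8, -7.14, -13.43, -25.25, -47.47]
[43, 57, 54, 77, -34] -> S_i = Random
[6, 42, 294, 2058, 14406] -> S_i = 6*7^i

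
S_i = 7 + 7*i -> [7, 14, 21, 28, 35]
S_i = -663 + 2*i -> [-663, -661, -659, -657, -655]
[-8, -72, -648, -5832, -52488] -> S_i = -8*9^i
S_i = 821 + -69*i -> [821, 752, 683, 614, 545]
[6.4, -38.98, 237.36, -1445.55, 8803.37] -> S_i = 6.40*(-6.09)^i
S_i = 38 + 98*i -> [38, 136, 234, 332, 430]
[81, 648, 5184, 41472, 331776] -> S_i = 81*8^i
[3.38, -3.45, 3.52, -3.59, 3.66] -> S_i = 3.38*(-1.02)^i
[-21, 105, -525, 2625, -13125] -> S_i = -21*-5^i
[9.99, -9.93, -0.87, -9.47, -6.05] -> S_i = Random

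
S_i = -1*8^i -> [-1, -8, -64, -512, -4096]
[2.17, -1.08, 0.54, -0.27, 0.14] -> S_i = 2.17*(-0.50)^i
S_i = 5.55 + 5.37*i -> [5.55, 10.92, 16.29, 21.66, 27.03]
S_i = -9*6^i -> [-9, -54, -324, -1944, -11664]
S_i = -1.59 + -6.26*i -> [-1.59, -7.85, -14.11, -20.37, -26.63]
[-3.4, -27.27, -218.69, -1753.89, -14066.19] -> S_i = -3.40*8.02^i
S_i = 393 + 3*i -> [393, 396, 399, 402, 405]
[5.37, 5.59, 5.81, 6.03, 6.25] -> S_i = 5.37 + 0.22*i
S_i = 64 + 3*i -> [64, 67, 70, 73, 76]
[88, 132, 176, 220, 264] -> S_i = 88 + 44*i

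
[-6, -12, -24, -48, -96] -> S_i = -6*2^i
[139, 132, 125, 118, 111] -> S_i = 139 + -7*i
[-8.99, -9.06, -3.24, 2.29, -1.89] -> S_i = Random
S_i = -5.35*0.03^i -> [-5.35, -0.16, -0.0, -0.0, -0.0]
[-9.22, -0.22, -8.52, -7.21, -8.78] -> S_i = Random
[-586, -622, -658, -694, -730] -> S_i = -586 + -36*i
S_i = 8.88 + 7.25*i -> [8.88, 16.13, 23.38, 30.63, 37.88]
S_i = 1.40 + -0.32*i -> [1.4, 1.08, 0.76, 0.44, 0.12]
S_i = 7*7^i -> [7, 49, 343, 2401, 16807]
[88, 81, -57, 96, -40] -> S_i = Random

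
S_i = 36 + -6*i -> [36, 30, 24, 18, 12]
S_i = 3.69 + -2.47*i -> [3.69, 1.22, -1.25, -3.72, -6.19]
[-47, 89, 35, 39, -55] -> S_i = Random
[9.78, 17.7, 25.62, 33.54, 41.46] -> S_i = 9.78 + 7.92*i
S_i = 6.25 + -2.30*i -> [6.25, 3.95, 1.65, -0.65, -2.95]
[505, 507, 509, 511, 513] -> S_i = 505 + 2*i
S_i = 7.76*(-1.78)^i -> [7.76, -13.81, 24.59, -43.76, 77.9]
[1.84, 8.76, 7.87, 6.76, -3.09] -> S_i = Random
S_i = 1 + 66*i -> [1, 67, 133, 199, 265]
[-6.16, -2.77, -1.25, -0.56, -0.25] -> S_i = -6.16*0.45^i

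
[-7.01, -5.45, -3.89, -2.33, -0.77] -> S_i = -7.01 + 1.56*i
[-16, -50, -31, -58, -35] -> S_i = Random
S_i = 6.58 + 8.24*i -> [6.58, 14.82, 23.06, 31.3, 39.54]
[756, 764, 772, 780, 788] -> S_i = 756 + 8*i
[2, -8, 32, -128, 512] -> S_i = 2*-4^i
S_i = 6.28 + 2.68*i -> [6.28, 8.96, 11.64, 14.32, 17.0]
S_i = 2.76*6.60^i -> [2.76, 18.22, 120.23, 793.49, 5237.03]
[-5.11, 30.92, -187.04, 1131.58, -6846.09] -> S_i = -5.11*(-6.05)^i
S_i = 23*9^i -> [23, 207, 1863, 16767, 150903]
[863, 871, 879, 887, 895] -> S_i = 863 + 8*i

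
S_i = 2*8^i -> [2, 16, 128, 1024, 8192]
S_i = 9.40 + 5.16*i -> [9.4, 14.56, 19.72, 24.88, 30.04]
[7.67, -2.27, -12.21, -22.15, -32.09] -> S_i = 7.67 + -9.94*i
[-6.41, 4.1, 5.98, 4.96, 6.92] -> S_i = Random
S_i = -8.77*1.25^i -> [-8.77, -10.96, -13.7, -17.13, -21.41]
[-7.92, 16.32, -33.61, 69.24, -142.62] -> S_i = -7.92*(-2.06)^i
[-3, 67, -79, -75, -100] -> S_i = Random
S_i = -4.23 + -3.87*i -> [-4.23, -8.1, -11.97, -15.84, -19.71]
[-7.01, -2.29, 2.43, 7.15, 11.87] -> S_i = -7.01 + 4.72*i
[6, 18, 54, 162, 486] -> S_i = 6*3^i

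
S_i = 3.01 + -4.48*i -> [3.01, -1.47, -5.95, -10.43, -14.91]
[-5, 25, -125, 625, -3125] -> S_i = -5*-5^i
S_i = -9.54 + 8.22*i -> [-9.54, -1.32, 6.9, 15.12, 23.34]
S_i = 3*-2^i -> [3, -6, 12, -24, 48]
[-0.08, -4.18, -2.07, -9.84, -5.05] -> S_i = Random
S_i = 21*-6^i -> [21, -126, 756, -4536, 27216]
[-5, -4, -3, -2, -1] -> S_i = -5 + 1*i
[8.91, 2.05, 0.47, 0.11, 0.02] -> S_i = 8.91*0.23^i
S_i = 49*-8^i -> [49, -392, 3136, -25088, 200704]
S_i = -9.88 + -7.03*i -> [-9.88, -16.91, -23.94, -30.97, -38.0]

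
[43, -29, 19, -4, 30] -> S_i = Random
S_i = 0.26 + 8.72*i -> [0.26, 8.98, 17.7, 26.42, 35.14]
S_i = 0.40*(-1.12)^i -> [0.4, -0.45, 0.5, -0.56, 0.63]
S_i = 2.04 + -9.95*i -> [2.04, -7.91, -17.86, -27.81, -37.76]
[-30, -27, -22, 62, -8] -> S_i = Random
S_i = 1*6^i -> [1, 6, 36, 216, 1296]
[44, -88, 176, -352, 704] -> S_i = 44*-2^i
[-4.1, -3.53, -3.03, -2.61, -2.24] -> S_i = -4.10*0.86^i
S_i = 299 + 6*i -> [299, 305, 311, 317, 323]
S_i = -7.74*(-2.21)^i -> [-7.74, 17.11, -37.8, 83.54, -184.63]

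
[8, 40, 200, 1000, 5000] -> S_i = 8*5^i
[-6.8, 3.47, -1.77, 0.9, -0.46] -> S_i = -6.80*(-0.51)^i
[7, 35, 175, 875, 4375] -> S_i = 7*5^i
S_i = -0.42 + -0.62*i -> [-0.42, -1.04, -1.66, -2.28, -2.9]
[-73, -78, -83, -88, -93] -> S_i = -73 + -5*i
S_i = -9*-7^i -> [-9, 63, -441, 3087, -21609]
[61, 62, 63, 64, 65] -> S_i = 61 + 1*i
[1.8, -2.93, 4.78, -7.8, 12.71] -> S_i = 1.80*(-1.63)^i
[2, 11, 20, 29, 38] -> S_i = 2 + 9*i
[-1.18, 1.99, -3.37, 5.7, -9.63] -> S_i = -1.18*(-1.69)^i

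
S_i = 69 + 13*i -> [69, 82, 95, 108, 121]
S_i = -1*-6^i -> [-1, 6, -36, 216, -1296]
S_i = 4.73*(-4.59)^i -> [4.73, -21.71, 99.65, -457.4, 2099.48]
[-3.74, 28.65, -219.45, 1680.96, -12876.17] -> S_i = -3.74*(-7.66)^i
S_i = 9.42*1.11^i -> [9.42, 10.46, 11.61, 12.88, 14.3]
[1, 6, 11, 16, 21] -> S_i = 1 + 5*i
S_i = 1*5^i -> [1, 5, 25, 125, 625]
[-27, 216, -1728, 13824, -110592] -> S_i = -27*-8^i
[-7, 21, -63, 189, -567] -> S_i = -7*-3^i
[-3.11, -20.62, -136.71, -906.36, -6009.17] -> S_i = -3.11*6.63^i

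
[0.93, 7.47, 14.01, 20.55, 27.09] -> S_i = 0.93 + 6.54*i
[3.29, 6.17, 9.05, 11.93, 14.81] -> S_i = 3.29 + 2.88*i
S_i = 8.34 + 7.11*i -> [8.34, 15.45, 22.56, 29.67, 36.78]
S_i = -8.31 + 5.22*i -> [-8.31, -3.09, 2.13, 7.35, 12.57]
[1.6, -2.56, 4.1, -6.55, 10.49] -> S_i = 1.60*(-1.60)^i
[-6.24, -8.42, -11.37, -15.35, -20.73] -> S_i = -6.24*1.35^i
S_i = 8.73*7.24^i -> [8.73, 63.21, 457.61, 3313.06, 23986.59]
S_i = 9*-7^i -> [9, -63, 441, -3087, 21609]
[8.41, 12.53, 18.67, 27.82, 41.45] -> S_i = 8.41*1.49^i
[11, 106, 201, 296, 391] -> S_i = 11 + 95*i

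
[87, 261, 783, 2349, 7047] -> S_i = 87*3^i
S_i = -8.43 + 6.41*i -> [-8.43, -2.02, 4.39, 10.8, 17.21]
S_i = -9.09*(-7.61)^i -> [-9.09, 69.17, -526.42, 4006.06, -30486.14]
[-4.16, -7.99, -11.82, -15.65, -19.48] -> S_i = -4.16 + -3.83*i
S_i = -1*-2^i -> [-1, 2, -4, 8, -16]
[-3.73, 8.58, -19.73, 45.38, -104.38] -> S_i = -3.73*(-2.30)^i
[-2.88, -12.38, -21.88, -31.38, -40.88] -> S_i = -2.88 + -9.50*i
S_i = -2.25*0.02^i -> [-2.25, -0.04, -0.0, -0.0, -0.0]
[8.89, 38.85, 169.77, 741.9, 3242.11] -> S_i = 8.89*4.37^i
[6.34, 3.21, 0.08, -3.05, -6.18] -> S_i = 6.34 + -3.13*i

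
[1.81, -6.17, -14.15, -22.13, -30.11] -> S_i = 1.81 + -7.98*i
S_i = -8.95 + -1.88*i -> [-8.95, -10.83, -12.71, -14.59, -16.47]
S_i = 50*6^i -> [50, 300, 1800, 10800, 64800]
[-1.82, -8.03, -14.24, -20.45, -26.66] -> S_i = -1.82 + -6.21*i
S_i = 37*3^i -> [37, 111, 333, 999, 2997]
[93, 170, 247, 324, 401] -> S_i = 93 + 77*i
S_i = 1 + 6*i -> [1, 7, 13, 19, 25]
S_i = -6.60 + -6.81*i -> [-6.6, -13.41, -20.22, -27.03, -33.84]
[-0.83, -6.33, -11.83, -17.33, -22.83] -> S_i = -0.83 + -5.50*i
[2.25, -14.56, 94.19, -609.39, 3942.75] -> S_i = 2.25*(-6.47)^i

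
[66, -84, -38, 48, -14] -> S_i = Random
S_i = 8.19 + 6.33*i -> [8.19, 14.52, 20.85, 27.18, 33.51]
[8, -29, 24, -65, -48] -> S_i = Random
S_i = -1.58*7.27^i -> [-1.58, -11.49, -83.51, -607.1, -4413.62]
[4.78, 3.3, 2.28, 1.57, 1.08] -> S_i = 4.78*0.69^i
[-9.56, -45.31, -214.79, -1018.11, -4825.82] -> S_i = -9.56*4.74^i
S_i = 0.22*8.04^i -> [0.22, 1.77, 14.22, 114.34, 919.28]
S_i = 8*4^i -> [8, 32, 128, 512, 2048]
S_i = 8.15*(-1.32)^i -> [8.15, -10.76, 14.2, -18.74, 24.74]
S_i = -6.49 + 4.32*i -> [-6.49, -2.17, 2.15, 6.47, 10.79]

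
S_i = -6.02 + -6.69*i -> [-6.02, -12.71, -19.4, -26.09, -32.78]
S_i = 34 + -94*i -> [34, -60, -154, -248, -342]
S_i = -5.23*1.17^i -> [-5.23, -6.12, -7.16, -8.38, -9.8]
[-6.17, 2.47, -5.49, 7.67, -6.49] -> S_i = Random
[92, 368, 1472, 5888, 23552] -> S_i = 92*4^i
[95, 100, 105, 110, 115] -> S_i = 95 + 5*i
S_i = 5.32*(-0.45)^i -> [5.32, -2.39, 1.08, -0.48, 0.22]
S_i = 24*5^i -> [24, 120, 600, 3000, 15000]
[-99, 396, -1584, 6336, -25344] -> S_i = -99*-4^i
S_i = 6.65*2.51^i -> [6.65, 16.69, 41.9, 105.16, 263.95]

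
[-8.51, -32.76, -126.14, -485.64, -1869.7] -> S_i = -8.51*3.85^i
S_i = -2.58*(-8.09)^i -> [-2.58, 20.87, -168.86, 1366.05, -11051.31]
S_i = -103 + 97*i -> [-103, -6, 91, 188, 285]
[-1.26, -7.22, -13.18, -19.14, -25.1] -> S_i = -1.26 + -5.96*i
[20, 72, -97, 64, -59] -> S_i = Random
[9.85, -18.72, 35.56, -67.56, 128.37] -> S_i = 9.85*(-1.90)^i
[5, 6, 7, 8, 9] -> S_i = 5 + 1*i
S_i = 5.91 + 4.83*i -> [5.91, 10.74, 15.57, 20.4, 25.23]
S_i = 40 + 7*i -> [40, 47, 54, 61, 68]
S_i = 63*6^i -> [63, 378, 2268, 13608, 81648]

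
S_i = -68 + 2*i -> [-68, -66, -64, -62, -60]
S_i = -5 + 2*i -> [-5, -3, -1, 1, 3]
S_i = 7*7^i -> [7, 49, 343, 2401, 16807]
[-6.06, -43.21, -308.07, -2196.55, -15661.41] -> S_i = -6.06*7.13^i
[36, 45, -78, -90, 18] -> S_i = Random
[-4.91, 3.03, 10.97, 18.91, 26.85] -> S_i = -4.91 + 7.94*i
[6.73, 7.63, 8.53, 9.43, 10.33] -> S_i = 6.73 + 0.90*i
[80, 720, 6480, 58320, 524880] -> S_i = 80*9^i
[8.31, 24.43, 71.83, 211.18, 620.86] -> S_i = 8.31*2.94^i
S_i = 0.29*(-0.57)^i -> [0.29, -0.17, 0.09, -0.05, 0.03]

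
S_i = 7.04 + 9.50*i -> [7.04, 16.54, 26.04, 35.54, 45.04]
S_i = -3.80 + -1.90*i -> [-3.8, -5.7, -7.6, -9.5, -11.4]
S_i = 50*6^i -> [50, 300, 1800, 10800, 64800]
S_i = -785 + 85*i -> [-785, -700, -615, -530, -445]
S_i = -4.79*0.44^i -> [-4.79, -2.11, -0.93, -0.41, -0.18]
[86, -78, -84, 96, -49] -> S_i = Random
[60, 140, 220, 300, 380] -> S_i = 60 + 80*i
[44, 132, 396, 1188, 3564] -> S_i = 44*3^i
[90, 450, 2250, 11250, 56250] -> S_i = 90*5^i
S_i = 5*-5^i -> [5, -25, 125, -625, 3125]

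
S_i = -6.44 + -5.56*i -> [-6.44, -12.0, -17.56, -23.12, -28.68]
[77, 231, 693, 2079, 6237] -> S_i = 77*3^i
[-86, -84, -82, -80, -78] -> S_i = -86 + 2*i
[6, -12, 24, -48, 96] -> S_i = 6*-2^i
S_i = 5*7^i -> [5, 35, 245, 1715, 12005]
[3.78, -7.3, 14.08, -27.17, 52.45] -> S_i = 3.78*(-1.93)^i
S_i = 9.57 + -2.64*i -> [9.57, 6.93, 4.29, 1.65, -0.99]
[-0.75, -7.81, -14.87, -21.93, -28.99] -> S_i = -0.75 + -7.06*i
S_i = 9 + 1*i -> [9, 10, 11, 12, 13]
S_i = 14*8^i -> [14, 112, 896, 7168, 57344]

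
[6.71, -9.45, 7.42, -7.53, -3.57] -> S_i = Random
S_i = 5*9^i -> [5, 45, 405, 3645, 32805]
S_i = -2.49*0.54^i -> [-2.49, -1.34, -0.73, -0.39, -0.21]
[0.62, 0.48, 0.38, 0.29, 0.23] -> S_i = 0.62*0.78^i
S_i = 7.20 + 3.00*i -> [7.2, 10.2, 13.2, 16.2, 19.2]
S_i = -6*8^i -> [-6, -48, -384, -3072, -24576]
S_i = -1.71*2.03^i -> [-1.71, -3.47, -7.05, -14.3, -29.04]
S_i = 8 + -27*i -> [8, -19, -46, -73, -100]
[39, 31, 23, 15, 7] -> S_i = 39 + -8*i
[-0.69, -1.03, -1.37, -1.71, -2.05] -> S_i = -0.69 + -0.34*i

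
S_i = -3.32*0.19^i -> [-3.32, -0.63, -0.12, -0.02, -0.0]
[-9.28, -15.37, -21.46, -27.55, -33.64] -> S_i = -9.28 + -6.09*i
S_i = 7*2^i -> [7, 14, 28, 56, 112]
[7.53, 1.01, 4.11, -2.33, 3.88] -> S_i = Random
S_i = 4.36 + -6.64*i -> [4.36, -2.28, -8.92, -15.56, -22.2]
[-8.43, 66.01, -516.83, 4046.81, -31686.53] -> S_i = -8.43*(-7.83)^i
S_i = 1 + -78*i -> [1, -77, -155, -233, -311]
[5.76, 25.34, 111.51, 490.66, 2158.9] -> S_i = 5.76*4.40^i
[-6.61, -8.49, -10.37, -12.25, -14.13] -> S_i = -6.61 + -1.88*i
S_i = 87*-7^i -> [87, -609, 4263, -29841, 208887]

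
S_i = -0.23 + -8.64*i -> [-0.23, -8.87, -17.51, -26.15, -34.79]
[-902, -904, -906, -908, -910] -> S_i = -902 + -2*i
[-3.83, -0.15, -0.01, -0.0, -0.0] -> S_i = -3.83*0.04^i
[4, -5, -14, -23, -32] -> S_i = 4 + -9*i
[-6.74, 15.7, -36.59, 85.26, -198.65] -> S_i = -6.74*(-2.33)^i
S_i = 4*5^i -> [4, 20, 100, 500, 2500]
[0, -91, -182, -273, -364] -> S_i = 0 + -91*i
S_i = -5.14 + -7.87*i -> [-5.14, -13.01, -20.88, -28.75, -36.62]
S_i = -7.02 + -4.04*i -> [-7.02, -11.06, -15.1, -19.14, -23.18]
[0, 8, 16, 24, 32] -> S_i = 0 + 8*i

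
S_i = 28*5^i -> [28, 140, 700, 3500, 17500]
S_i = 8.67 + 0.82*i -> [8.67, 9.49, 10.31, 11.13, 11.95]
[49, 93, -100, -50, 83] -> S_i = Random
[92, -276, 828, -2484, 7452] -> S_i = 92*-3^i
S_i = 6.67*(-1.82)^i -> [6.67, -12.14, 22.09, -40.21, 73.18]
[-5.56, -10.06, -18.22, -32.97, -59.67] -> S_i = -5.56*1.81^i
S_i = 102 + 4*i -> [102, 106, 110, 114, 118]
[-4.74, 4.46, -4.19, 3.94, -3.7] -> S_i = -4.74*(-0.94)^i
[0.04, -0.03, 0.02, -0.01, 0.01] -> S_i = 0.04*(-0.71)^i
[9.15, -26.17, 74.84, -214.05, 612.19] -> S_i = 9.15*(-2.86)^i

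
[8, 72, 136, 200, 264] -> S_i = 8 + 64*i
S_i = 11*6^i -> [11, 66, 396, 2376, 14256]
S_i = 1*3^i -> [1, 3, 9, 27, 81]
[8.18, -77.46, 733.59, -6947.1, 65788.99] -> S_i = 8.18*(-9.47)^i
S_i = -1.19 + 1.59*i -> [-1.19, 0.4, 1.99, 3.58, 5.17]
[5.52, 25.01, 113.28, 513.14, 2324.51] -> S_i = 5.52*4.53^i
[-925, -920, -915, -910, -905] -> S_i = -925 + 5*i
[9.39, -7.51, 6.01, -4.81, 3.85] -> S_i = 9.39*(-0.80)^i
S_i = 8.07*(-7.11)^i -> [8.07, -57.38, 407.96, -2900.56, 20623.0]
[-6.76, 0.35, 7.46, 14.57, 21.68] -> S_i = -6.76 + 7.11*i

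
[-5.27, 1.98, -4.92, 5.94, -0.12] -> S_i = Random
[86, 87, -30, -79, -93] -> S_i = Random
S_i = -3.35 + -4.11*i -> [-3.35, -7.46, -11.57, -15.68, -19.79]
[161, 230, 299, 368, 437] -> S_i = 161 + 69*i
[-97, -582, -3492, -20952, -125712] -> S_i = -97*6^i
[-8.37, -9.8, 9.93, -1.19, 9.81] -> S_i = Random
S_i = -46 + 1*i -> [-46, -45, -44, -43, -42]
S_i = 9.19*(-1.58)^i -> [9.19, -14.52, 22.94, -36.25, 57.27]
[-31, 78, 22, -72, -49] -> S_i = Random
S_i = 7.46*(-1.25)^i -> [7.46, -9.32, 11.66, -14.57, 18.21]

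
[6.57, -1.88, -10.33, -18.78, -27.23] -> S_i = 6.57 + -8.45*i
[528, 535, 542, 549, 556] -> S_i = 528 + 7*i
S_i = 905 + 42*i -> [905, 947, 989, 1031, 1073]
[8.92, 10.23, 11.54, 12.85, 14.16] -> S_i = 8.92 + 1.31*i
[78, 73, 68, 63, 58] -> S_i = 78 + -5*i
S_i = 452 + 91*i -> [452, 543, 634, 725, 816]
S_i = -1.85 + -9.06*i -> [-1.85, -10.91, -19.97, -29.03, -38.09]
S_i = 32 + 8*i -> [32, 40, 48, 56, 64]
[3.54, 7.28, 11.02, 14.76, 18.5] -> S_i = 3.54 + 3.74*i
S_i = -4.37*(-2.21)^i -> [-4.37, 9.66, -21.34, 47.17, -104.24]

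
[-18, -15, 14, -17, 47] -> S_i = Random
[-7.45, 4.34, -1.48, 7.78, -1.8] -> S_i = Random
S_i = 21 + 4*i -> [21, 25, 29, 33, 37]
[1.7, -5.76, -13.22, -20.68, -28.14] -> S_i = 1.70 + -7.46*i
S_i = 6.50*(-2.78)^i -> [6.5, -18.07, 50.23, -139.65, 388.23]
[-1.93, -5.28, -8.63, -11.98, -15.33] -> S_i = -1.93 + -3.35*i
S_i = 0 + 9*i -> [0, 9, 18, 27, 36]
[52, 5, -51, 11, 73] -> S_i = Random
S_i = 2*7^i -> [2, 14, 98, 686, 4802]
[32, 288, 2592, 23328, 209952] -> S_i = 32*9^i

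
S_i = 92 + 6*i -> [92, 98, 104, 110, 116]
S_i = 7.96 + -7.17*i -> [7.96, 0.79, -6.38, -13.55, -20.72]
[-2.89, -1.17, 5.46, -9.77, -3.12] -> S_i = Random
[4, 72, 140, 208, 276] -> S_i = 4 + 68*i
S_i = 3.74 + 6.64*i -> [3.74, 10.38, 17.02, 23.66, 30.3]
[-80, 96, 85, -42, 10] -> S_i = Random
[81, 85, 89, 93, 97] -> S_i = 81 + 4*i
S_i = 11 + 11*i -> [11, 22, 33, 44, 55]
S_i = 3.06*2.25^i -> [3.06, 6.88, 15.49, 34.86, 78.42]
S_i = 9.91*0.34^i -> [9.91, 3.37, 1.15, 0.39, 0.13]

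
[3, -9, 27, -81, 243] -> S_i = 3*-3^i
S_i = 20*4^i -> [20, 80, 320, 1280, 5120]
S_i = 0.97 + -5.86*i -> [0.97, -4.89, -10.75, -16.61, -22.47]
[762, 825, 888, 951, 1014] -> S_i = 762 + 63*i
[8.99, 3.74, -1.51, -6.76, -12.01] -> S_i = 8.99 + -5.25*i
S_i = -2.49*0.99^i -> [-2.49, -2.47, -2.44, -2.42, -2.39]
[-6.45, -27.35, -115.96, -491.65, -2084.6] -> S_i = -6.45*4.24^i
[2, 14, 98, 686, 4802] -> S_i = 2*7^i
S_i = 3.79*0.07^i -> [3.79, 0.27, 0.02, 0.0, 0.0]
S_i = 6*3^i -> [6, 18, 54, 162, 486]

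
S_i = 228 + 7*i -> [228, 235, 242, 249, 256]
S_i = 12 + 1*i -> [12, 13, 14, 15, 16]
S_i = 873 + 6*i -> [873, 879, 885, 891, 897]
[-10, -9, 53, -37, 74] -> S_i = Random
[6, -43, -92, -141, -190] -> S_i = 6 + -49*i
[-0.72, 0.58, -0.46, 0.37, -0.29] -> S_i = -0.72*(-0.80)^i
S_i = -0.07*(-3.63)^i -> [-0.07, 0.25, -0.92, 3.35, -12.15]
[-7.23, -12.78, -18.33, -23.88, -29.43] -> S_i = -7.23 + -5.55*i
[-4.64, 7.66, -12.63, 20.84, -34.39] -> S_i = -4.64*(-1.65)^i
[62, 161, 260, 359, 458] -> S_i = 62 + 99*i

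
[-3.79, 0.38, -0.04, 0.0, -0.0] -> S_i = -3.79*(-0.10)^i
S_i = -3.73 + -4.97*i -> [-3.73, -8.7, -13.67, -18.64, -23.61]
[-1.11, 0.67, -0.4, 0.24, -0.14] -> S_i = -1.11*(-0.60)^i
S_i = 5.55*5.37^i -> [5.55, 29.8, 160.04, 859.44, 4615.2]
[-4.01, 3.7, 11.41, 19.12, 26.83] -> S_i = -4.01 + 7.71*i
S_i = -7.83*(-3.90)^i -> [-7.83, 30.54, -119.09, 464.47, -1811.42]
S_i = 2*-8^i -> [2, -16, 128, -1024, 8192]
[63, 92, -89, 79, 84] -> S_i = Random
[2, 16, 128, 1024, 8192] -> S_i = 2*8^i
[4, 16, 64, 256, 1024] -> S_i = 4*4^i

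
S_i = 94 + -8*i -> [94, 86, 78, 70, 62]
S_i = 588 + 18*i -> [588, 606, 624, 642, 660]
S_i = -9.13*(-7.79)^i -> [-9.13, 71.12, -554.05, 4316.02, -33621.77]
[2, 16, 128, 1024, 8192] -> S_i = 2*8^i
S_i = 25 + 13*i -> [25, 38, 51, 64, 77]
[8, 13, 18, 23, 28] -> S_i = 8 + 5*i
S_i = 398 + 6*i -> [398, 404, 410, 416, 422]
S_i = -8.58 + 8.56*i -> [-8.58, -0.02, 8.54, 17.1, 25.66]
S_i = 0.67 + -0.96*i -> [0.67, -0.29, -1.25, -2.21, -3.17]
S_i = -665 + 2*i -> [-665, -663, -661, -659, -657]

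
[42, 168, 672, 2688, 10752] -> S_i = 42*4^i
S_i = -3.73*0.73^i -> [-3.73, -2.72, -1.99, -1.45, -1.06]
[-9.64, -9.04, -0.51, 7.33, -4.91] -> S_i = Random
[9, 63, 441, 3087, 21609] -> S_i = 9*7^i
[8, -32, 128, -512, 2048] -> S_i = 8*-4^i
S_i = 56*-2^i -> [56, -112, 224, -448, 896]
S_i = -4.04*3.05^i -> [-4.04, -12.32, -37.58, -114.63, -349.61]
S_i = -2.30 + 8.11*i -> [-2.3, 5.81, 13.92, 22.03, 30.14]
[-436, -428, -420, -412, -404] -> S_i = -436 + 8*i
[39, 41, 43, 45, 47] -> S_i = 39 + 2*i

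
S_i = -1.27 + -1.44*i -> [-1.27, -2.71, -4.15, -5.59, -7.03]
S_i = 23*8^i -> [23, 184, 1472, 11776, 94208]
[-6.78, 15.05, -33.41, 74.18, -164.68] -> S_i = -6.78*(-2.22)^i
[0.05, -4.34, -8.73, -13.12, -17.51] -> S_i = 0.05 + -4.39*i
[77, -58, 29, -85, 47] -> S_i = Random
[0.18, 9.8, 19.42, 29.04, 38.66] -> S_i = 0.18 + 9.62*i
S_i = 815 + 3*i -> [815, 818, 821, 824, 827]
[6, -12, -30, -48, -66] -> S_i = 6 + -18*i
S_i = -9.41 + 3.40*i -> [-9.41, -6.01, -2.61, 0.79, 4.19]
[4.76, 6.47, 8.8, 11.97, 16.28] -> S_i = 4.76*1.36^i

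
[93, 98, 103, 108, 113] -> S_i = 93 + 5*i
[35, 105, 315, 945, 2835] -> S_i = 35*3^i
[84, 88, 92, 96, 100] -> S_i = 84 + 4*i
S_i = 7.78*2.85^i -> [7.78, 22.17, 63.19, 180.1, 513.29]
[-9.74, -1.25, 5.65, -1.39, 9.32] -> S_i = Random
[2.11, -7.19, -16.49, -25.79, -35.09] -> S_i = 2.11 + -9.30*i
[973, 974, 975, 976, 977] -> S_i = 973 + 1*i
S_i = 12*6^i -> [12, 72, 432, 2592, 15552]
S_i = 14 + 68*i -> [14, 82, 150, 218, 286]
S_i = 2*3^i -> [2, 6, 18, 54, 162]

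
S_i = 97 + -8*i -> [97, 89, 81, 73, 65]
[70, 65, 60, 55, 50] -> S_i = 70 + -5*i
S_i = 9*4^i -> [9, 36, 144, 576, 2304]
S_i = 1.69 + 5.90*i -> [1.69, 7.59, 13.49, 19.39, 25.29]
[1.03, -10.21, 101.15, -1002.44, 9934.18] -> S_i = 1.03*(-9.91)^i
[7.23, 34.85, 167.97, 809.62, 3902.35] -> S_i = 7.23*4.82^i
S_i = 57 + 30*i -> [57, 87, 117, 147, 177]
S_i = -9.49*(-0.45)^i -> [-9.49, 4.27, -1.92, 0.86, -0.39]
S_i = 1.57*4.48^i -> [1.57, 7.03, 31.51, 141.17, 632.43]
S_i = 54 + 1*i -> [54, 55, 56, 57, 58]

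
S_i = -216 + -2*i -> [-216, -218, -220, -222, -224]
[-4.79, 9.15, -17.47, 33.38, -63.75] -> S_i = -4.79*(-1.91)^i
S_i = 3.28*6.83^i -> [3.28, 22.4, 153.01, 1045.05, 7137.67]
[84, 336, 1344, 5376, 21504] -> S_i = 84*4^i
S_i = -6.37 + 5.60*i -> [-6.37, -0.77, 4.83, 10.43, 16.03]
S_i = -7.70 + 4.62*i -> [-7.7, -3.08, 1.54, 6.16, 10.78]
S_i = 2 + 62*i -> [2, 64, 126, 188, 250]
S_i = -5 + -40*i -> [-5, -45, -85, -125, -165]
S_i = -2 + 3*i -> [-2, 1, 4, 7, 10]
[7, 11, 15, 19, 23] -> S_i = 7 + 4*i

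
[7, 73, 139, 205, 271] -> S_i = 7 + 66*i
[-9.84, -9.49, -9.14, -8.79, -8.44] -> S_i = -9.84 + 0.35*i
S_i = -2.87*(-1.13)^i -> [-2.87, 3.24, -3.66, 4.14, -4.68]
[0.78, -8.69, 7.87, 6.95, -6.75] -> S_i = Random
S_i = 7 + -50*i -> [7, -43, -93, -143, -193]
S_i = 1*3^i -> [1, 3, 9, 27, 81]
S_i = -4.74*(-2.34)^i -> [-4.74, 11.09, -25.95, 60.73, -142.12]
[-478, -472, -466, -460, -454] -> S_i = -478 + 6*i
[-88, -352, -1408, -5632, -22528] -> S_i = -88*4^i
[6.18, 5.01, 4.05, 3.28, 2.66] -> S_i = 6.18*0.81^i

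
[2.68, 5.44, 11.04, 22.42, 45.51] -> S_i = 2.68*2.03^i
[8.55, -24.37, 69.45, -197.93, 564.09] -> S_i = 8.55*(-2.85)^i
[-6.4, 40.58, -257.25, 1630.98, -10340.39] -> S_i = -6.40*(-6.34)^i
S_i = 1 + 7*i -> [1, 8, 15, 22, 29]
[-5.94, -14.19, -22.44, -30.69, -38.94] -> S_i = -5.94 + -8.25*i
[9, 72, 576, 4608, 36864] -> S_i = 9*8^i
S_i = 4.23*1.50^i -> [4.23, 6.35, 9.52, 14.28, 21.41]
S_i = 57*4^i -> [57, 228, 912, 3648, 14592]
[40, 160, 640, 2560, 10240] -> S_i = 40*4^i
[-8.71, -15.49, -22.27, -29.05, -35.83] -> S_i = -8.71 + -6.78*i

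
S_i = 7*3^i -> [7, 21, 63, 189, 567]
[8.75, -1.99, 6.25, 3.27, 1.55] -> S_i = Random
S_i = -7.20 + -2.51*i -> [-7.2, -9.71, -12.22, -14.73, -17.24]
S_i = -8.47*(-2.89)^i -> [-8.47, 24.48, -70.74, 204.45, -590.85]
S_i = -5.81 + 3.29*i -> [-5.81, -2.52, 0.77, 4.06, 7.35]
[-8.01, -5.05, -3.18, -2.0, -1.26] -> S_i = -8.01*0.63^i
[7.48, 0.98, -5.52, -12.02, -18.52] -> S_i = 7.48 + -6.50*i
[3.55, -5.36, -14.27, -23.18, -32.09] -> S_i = 3.55 + -8.91*i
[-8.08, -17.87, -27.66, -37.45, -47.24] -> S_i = -8.08 + -9.79*i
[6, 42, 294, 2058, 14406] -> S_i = 6*7^i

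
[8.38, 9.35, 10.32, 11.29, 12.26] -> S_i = 8.38 + 0.97*i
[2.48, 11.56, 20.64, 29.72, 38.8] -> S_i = 2.48 + 9.08*i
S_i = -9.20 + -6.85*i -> [-9.2, -16.05, -22.9, -29.75, -36.6]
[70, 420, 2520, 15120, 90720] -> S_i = 70*6^i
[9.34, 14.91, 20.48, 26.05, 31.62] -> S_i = 9.34 + 5.57*i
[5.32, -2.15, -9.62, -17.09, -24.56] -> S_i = 5.32 + -7.47*i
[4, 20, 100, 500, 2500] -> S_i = 4*5^i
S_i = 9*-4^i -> [9, -36, 144, -576, 2304]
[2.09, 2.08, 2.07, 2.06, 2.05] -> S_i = 2.09 + -0.01*i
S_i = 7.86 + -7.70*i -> [7.86, 0.16, -7.54, -15.24, -22.94]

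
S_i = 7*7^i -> [7, 49, 343, 2401, 16807]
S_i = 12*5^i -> [12, 60, 300, 1500, 7500]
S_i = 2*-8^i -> [2, -16, 128, -1024, 8192]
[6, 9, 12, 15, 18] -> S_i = 6 + 3*i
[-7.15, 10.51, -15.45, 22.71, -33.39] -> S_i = -7.15*(-1.47)^i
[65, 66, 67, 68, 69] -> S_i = 65 + 1*i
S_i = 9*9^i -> [9, 81, 729, 6561, 59049]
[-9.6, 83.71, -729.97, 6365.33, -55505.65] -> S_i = -9.60*(-8.72)^i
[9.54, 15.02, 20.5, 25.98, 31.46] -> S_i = 9.54 + 5.48*i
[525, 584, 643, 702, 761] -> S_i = 525 + 59*i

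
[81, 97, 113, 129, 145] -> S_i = 81 + 16*i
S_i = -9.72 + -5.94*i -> [-9.72, -15.66, -21.6, -27.54, -33.48]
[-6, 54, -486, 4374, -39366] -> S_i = -6*-9^i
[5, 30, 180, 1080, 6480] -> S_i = 5*6^i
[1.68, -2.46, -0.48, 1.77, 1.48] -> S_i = Random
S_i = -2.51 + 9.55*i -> [-2.51, 7.04, 16.59, 26.14, 35.69]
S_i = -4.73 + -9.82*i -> [-4.73, -14.55, -24.37, -34.19, -44.01]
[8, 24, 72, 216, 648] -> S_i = 8*3^i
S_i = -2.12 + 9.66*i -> [-2.12, 7.54, 17.2, 26.86, 36.52]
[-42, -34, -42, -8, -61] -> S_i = Random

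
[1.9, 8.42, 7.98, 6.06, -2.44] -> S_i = Random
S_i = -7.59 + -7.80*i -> [-7.59, -15.39, -23.19, -30.99, -38.79]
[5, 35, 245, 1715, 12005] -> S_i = 5*7^i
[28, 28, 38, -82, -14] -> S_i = Random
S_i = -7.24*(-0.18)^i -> [-7.24, 1.3, -0.23, 0.04, -0.01]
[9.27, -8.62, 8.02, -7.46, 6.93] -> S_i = 9.27*(-0.93)^i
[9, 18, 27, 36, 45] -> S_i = 9 + 9*i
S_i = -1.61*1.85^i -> [-1.61, -2.98, -5.51, -10.19, -18.86]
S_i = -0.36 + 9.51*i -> [-0.36, 9.15, 18.66, 28.17, 37.68]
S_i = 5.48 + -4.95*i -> [5.48, 0.53, -4.42, -9.37, -14.32]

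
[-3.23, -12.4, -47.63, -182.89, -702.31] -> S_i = -3.23*3.84^i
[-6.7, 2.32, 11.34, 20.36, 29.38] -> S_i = -6.70 + 9.02*i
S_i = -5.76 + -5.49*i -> [-5.76, -11.25, -16.74, -22.23, -27.72]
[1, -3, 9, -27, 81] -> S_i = 1*-3^i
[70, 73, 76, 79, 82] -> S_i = 70 + 3*i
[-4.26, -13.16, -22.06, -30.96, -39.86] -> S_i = -4.26 + -8.90*i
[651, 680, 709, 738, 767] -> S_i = 651 + 29*i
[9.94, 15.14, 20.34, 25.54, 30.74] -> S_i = 9.94 + 5.20*i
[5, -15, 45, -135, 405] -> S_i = 5*-3^i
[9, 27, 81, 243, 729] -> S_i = 9*3^i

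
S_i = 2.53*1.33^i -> [2.53, 3.36, 4.48, 5.95, 7.92]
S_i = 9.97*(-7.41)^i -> [9.97, -73.88, 547.43, -4056.48, 30058.55]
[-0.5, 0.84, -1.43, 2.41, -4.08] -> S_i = -0.50*(-1.69)^i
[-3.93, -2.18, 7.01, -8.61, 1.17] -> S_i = Random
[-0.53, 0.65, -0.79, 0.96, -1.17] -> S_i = -0.53*(-1.22)^i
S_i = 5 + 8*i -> [5, 13, 21, 29, 37]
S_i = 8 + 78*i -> [8, 86, 164, 242, 320]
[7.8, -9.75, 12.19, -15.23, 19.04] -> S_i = 7.80*(-1.25)^i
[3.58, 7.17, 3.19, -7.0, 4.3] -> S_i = Random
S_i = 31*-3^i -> [31, -93, 279, -837, 2511]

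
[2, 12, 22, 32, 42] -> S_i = 2 + 10*i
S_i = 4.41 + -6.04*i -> [4.41, -1.63, -7.67, -13.71, -19.75]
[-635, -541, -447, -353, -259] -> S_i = -635 + 94*i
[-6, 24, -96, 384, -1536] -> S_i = -6*-4^i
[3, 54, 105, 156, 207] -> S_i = 3 + 51*i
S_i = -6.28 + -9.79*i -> [-6.28, -16.07, -25.86, -35.65, -45.44]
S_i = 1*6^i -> [1, 6, 36, 216, 1296]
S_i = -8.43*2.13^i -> [-8.43, -17.96, -38.25, -81.46, -173.52]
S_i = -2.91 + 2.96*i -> [-2.91, 0.05, 3.01, 5.97, 8.93]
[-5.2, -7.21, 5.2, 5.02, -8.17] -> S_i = Random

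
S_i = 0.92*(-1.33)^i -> [0.92, -1.22, 1.63, -2.16, 2.88]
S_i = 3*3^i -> [3, 9, 27, 81, 243]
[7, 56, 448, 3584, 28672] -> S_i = 7*8^i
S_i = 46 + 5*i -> [46, 51, 56, 61, 66]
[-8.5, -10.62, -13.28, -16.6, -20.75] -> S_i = -8.50*1.25^i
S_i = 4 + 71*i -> [4, 75, 146, 217, 288]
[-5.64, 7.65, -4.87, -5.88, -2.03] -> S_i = Random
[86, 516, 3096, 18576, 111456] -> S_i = 86*6^i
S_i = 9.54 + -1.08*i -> [9.54, 8.46, 7.38, 6.3, 5.22]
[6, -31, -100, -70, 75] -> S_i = Random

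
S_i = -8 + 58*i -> [-8, 50, 108, 166, 224]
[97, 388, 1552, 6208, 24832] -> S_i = 97*4^i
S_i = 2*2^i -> [2, 4, 8, 16, 32]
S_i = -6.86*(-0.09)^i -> [-6.86, 0.62, -0.06, 0.01, -0.0]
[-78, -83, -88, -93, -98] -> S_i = -78 + -5*i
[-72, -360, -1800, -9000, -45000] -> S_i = -72*5^i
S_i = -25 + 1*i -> [-25, -24, -23, -22, -21]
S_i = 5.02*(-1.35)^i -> [5.02, -6.78, 9.15, -12.35, 16.67]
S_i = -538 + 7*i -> [-538, -531, -524, -517, -510]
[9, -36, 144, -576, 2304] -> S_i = 9*-4^i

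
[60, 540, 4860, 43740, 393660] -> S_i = 60*9^i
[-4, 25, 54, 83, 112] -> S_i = -4 + 29*i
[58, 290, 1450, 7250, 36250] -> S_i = 58*5^i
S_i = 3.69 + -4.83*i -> [3.69, -1.14, -5.97, -10.8, -15.63]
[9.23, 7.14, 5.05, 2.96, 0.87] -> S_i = 9.23 + -2.09*i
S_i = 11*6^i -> [11, 66, 396, 2376, 14256]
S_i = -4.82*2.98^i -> [-4.82, -14.36, -42.8, -127.55, -380.11]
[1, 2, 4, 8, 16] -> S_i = 1*2^i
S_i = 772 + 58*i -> [772, 830, 888, 946, 1004]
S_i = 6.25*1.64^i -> [6.25, 10.25, 16.81, 27.57, 45.21]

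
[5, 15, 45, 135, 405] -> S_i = 5*3^i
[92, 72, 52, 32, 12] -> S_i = 92 + -20*i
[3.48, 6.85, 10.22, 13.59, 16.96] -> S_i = 3.48 + 3.37*i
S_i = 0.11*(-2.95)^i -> [0.11, -0.32, 0.96, -2.82, 8.33]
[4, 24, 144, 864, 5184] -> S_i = 4*6^i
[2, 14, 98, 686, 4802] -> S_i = 2*7^i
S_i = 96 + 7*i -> [96, 103, 110, 117, 124]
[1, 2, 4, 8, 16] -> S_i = 1*2^i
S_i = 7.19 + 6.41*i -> [7.19, 13.6, 20.01, 26.42, 32.83]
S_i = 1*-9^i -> [1, -9, 81, -729, 6561]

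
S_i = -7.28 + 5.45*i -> [-7.28, -1.83, 3.62, 9.07, 14.52]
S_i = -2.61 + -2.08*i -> [-2.61, -4.69, -6.77, -8.85, -10.93]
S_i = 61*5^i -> [61, 305, 1525, 7625, 38125]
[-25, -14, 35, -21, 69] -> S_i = Random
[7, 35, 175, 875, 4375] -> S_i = 7*5^i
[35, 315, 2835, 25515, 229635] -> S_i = 35*9^i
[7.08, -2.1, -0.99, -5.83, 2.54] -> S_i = Random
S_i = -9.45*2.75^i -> [-9.45, -25.99, -71.47, -196.53, -540.46]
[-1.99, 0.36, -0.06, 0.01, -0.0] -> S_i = -1.99*(-0.18)^i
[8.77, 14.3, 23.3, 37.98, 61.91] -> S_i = 8.77*1.63^i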